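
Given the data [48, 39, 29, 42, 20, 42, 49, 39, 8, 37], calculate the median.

39

Step 1: Sort the data in ascending order: [8, 20, 29, 37, 39, 39, 42, 42, 48, 49]
Step 2: The number of values is n = 10.
Step 3: Since n is even, the median is the average of positions 5 and 6:
  Median = (39 + 39) / 2 = 39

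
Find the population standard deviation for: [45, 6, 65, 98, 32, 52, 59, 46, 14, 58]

24.9249

Step 1: Compute the mean: 47.5
Step 2: Sum of squared deviations from the mean: 6212.5
Step 3: Population variance = 6212.5 / 10 = 621.25
Step 4: Standard deviation = sqrt(621.25) = 24.9249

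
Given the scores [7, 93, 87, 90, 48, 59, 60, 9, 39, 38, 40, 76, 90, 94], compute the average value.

59.2857

Step 1: Sum all values: 7 + 93 + 87 + 90 + 48 + 59 + 60 + 9 + 39 + 38 + 40 + 76 + 90 + 94 = 830
Step 2: Count the number of values: n = 14
Step 3: Mean = sum / n = 830 / 14 = 59.2857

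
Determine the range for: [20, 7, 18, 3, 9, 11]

17

Step 1: Identify the maximum value: max = 20
Step 2: Identify the minimum value: min = 3
Step 3: Range = max - min = 20 - 3 = 17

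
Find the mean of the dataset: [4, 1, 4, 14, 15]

7.6

Step 1: Sum all values: 4 + 1 + 4 + 14 + 15 = 38
Step 2: Count the number of values: n = 5
Step 3: Mean = sum / n = 38 / 5 = 7.6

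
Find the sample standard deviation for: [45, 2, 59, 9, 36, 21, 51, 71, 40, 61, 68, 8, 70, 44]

23.8107

Step 1: Compute the mean: 41.7857
Step 2: Sum of squared deviations from the mean: 7370.3571
Step 3: Sample variance = 7370.3571 / 13 = 566.9505
Step 4: Standard deviation = sqrt(566.9505) = 23.8107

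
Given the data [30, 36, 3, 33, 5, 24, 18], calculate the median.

24

Step 1: Sort the data in ascending order: [3, 5, 18, 24, 30, 33, 36]
Step 2: The number of values is n = 7.
Step 3: Since n is odd, the median is the middle value at position 4: 24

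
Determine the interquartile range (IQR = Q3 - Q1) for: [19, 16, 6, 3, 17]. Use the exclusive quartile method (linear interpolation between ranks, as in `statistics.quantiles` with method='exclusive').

13.5

Step 1: Sort the data: [3, 6, 16, 17, 19]
Step 2: n = 5
Step 3: Using the exclusive quartile method:
  Q1 = 4.5
  Q2 (median) = 16
  Q3 = 18
  IQR = Q3 - Q1 = 18 - 4.5 = 13.5
Step 4: IQR = 13.5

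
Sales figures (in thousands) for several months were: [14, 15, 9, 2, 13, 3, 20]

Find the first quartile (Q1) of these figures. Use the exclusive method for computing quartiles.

3

Step 1: Sort the data: [2, 3, 9, 13, 14, 15, 20]
Step 2: n = 7
Step 3: Using the exclusive quartile method:
  Q1 = 3
  Q2 (median) = 13
  Q3 = 15
  IQR = Q3 - Q1 = 15 - 3 = 12
Step 4: Q1 = 3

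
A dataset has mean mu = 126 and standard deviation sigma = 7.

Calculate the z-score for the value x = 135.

1.2857

Step 1: Recall the z-score formula: z = (x - mu) / sigma
Step 2: Substitute values: z = (135 - 126) / 7
Step 3: z = 9 / 7 = 1.2857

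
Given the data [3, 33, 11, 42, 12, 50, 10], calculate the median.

12

Step 1: Sort the data in ascending order: [3, 10, 11, 12, 33, 42, 50]
Step 2: The number of values is n = 7.
Step 3: Since n is odd, the median is the middle value at position 4: 12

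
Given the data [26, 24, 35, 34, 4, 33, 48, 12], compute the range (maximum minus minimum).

44

Step 1: Identify the maximum value: max = 48
Step 2: Identify the minimum value: min = 4
Step 3: Range = max - min = 48 - 4 = 44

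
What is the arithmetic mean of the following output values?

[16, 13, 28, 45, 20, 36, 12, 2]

21.5

Step 1: Sum all values: 16 + 13 + 28 + 45 + 20 + 36 + 12 + 2 = 172
Step 2: Count the number of values: n = 8
Step 3: Mean = sum / n = 172 / 8 = 21.5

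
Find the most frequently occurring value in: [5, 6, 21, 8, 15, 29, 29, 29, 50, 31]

29

Step 1: Count the frequency of each value:
  5: appears 1 time(s)
  6: appears 1 time(s)
  8: appears 1 time(s)
  15: appears 1 time(s)
  21: appears 1 time(s)
  29: appears 3 time(s)
  31: appears 1 time(s)
  50: appears 1 time(s)
Step 2: The value 29 appears most frequently (3 times).
Step 3: Mode = 29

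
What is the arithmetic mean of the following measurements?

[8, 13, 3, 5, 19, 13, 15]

10.8571

Step 1: Sum all values: 8 + 13 + 3 + 5 + 19 + 13 + 15 = 76
Step 2: Count the number of values: n = 7
Step 3: Mean = sum / n = 76 / 7 = 10.8571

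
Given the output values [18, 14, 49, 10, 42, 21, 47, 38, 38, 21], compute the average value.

29.8

Step 1: Sum all values: 18 + 14 + 49 + 10 + 42 + 21 + 47 + 38 + 38 + 21 = 298
Step 2: Count the number of values: n = 10
Step 3: Mean = sum / n = 298 / 10 = 29.8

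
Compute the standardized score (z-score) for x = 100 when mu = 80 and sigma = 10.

2

Step 1: Recall the z-score formula: z = (x - mu) / sigma
Step 2: Substitute values: z = (100 - 80) / 10
Step 3: z = 20 / 10 = 2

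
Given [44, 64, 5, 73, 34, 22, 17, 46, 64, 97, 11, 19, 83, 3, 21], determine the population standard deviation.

28.8864

Step 1: Compute the mean: 40.2
Step 2: Sum of squared deviations from the mean: 12516.4
Step 3: Population variance = 12516.4 / 15 = 834.4267
Step 4: Standard deviation = sqrt(834.4267) = 28.8864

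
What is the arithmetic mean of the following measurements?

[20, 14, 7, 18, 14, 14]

14.5

Step 1: Sum all values: 20 + 14 + 7 + 18 + 14 + 14 = 87
Step 2: Count the number of values: n = 6
Step 3: Mean = sum / n = 87 / 6 = 14.5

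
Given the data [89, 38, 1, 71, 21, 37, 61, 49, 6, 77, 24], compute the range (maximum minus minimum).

88

Step 1: Identify the maximum value: max = 89
Step 2: Identify the minimum value: min = 1
Step 3: Range = max - min = 89 - 1 = 88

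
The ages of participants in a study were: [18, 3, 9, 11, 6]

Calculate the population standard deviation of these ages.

5.0833

Step 1: Compute the mean: 9.4
Step 2: Sum of squared deviations from the mean: 129.2
Step 3: Population variance = 129.2 / 5 = 25.84
Step 4: Standard deviation = sqrt(25.84) = 5.0833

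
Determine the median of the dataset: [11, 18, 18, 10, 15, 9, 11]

11

Step 1: Sort the data in ascending order: [9, 10, 11, 11, 15, 18, 18]
Step 2: The number of values is n = 7.
Step 3: Since n is odd, the median is the middle value at position 4: 11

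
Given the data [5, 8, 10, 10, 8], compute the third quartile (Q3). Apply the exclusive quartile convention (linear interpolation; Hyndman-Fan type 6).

10

Step 1: Sort the data: [5, 8, 8, 10, 10]
Step 2: n = 5
Step 3: Using the exclusive quartile method:
  Q1 = 6.5
  Q2 (median) = 8
  Q3 = 10
  IQR = Q3 - Q1 = 10 - 6.5 = 3.5
Step 4: Q3 = 10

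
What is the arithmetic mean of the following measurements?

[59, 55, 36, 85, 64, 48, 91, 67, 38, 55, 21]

56.2727

Step 1: Sum all values: 59 + 55 + 36 + 85 + 64 + 48 + 91 + 67 + 38 + 55 + 21 = 619
Step 2: Count the number of values: n = 11
Step 3: Mean = sum / n = 619 / 11 = 56.2727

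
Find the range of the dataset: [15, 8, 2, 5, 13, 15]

13

Step 1: Identify the maximum value: max = 15
Step 2: Identify the minimum value: min = 2
Step 3: Range = max - min = 15 - 2 = 13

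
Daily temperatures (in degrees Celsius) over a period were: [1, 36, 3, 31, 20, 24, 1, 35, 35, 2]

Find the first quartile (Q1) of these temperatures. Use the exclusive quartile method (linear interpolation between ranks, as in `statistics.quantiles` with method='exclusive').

1.75

Step 1: Sort the data: [1, 1, 2, 3, 20, 24, 31, 35, 35, 36]
Step 2: n = 10
Step 3: Using the exclusive quartile method:
  Q1 = 1.75
  Q2 (median) = 22
  Q3 = 35
  IQR = Q3 - Q1 = 35 - 1.75 = 33.25
Step 4: Q1 = 1.75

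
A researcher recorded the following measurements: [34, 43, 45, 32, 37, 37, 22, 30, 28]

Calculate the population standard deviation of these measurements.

6.8277

Step 1: Compute the mean: 34.2222
Step 2: Sum of squared deviations from the mean: 419.5556
Step 3: Population variance = 419.5556 / 9 = 46.6173
Step 4: Standard deviation = sqrt(46.6173) = 6.8277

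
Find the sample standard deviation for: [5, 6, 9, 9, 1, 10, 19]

5.5934

Step 1: Compute the mean: 8.4286
Step 2: Sum of squared deviations from the mean: 187.7143
Step 3: Sample variance = 187.7143 / 6 = 31.2857
Step 4: Standard deviation = sqrt(31.2857) = 5.5934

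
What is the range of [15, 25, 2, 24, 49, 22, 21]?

47

Step 1: Identify the maximum value: max = 49
Step 2: Identify the minimum value: min = 2
Step 3: Range = max - min = 49 - 2 = 47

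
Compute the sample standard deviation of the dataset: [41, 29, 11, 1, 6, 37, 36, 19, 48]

16.7108

Step 1: Compute the mean: 25.3333
Step 2: Sum of squared deviations from the mean: 2234
Step 3: Sample variance = 2234 / 8 = 279.25
Step 4: Standard deviation = sqrt(279.25) = 16.7108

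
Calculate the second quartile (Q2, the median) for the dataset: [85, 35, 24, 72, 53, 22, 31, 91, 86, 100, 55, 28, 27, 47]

50

Step 1: Sort the data: [22, 24, 27, 28, 31, 35, 47, 53, 55, 72, 85, 86, 91, 100]
Step 2: n = 14
Step 3: Q2 is the median. Since n is even, it is the average of the values at positions 7 and 8:
  Q2 = (47 + 53) / 2 = 50
Step 4: Q2 = 50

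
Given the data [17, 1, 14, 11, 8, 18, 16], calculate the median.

14

Step 1: Sort the data in ascending order: [1, 8, 11, 14, 16, 17, 18]
Step 2: The number of values is n = 7.
Step 3: Since n is odd, the median is the middle value at position 4: 14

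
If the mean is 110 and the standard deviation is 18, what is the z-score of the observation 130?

1.1111

Step 1: Recall the z-score formula: z = (x - mu) / sigma
Step 2: Substitute values: z = (130 - 110) / 18
Step 3: z = 20 / 18 = 1.1111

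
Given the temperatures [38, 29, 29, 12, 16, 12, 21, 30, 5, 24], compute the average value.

21.6

Step 1: Sum all values: 38 + 29 + 29 + 12 + 16 + 12 + 21 + 30 + 5 + 24 = 216
Step 2: Count the number of values: n = 10
Step 3: Mean = sum / n = 216 / 10 = 21.6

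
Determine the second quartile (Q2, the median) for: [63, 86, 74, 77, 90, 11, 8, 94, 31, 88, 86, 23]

75.5

Step 1: Sort the data: [8, 11, 23, 31, 63, 74, 77, 86, 86, 88, 90, 94]
Step 2: n = 12
Step 3: Q2 is the median. Since n is even, it is the average of the values at positions 6 and 7:
  Q2 = (74 + 77) / 2 = 75.5
Step 4: Q2 = 75.5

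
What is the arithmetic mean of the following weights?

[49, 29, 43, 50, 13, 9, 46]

34.1429

Step 1: Sum all values: 49 + 29 + 43 + 50 + 13 + 9 + 46 = 239
Step 2: Count the number of values: n = 7
Step 3: Mean = sum / n = 239 / 7 = 34.1429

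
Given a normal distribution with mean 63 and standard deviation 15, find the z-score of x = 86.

1.5333

Step 1: Recall the z-score formula: z = (x - mu) / sigma
Step 2: Substitute values: z = (86 - 63) / 15
Step 3: z = 23 / 15 = 1.5333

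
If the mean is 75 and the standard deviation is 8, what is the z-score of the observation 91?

2

Step 1: Recall the z-score formula: z = (x - mu) / sigma
Step 2: Substitute values: z = (91 - 75) / 8
Step 3: z = 16 / 8 = 2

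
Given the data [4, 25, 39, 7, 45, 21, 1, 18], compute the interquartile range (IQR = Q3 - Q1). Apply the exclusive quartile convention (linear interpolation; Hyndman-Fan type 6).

30.75

Step 1: Sort the data: [1, 4, 7, 18, 21, 25, 39, 45]
Step 2: n = 8
Step 3: Using the exclusive quartile method:
  Q1 = 4.75
  Q2 (median) = 19.5
  Q3 = 35.5
  IQR = Q3 - Q1 = 35.5 - 4.75 = 30.75
Step 4: IQR = 30.75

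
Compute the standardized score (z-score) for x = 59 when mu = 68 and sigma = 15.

-0.6

Step 1: Recall the z-score formula: z = (x - mu) / sigma
Step 2: Substitute values: z = (59 - 68) / 15
Step 3: z = -9 / 15 = -0.6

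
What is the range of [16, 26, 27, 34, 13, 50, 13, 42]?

37

Step 1: Identify the maximum value: max = 50
Step 2: Identify the minimum value: min = 13
Step 3: Range = max - min = 50 - 13 = 37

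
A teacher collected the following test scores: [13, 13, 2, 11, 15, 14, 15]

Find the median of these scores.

13

Step 1: Sort the data in ascending order: [2, 11, 13, 13, 14, 15, 15]
Step 2: The number of values is n = 7.
Step 3: Since n is odd, the median is the middle value at position 4: 13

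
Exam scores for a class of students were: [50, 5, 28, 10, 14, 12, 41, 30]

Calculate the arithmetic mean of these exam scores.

23.75

Step 1: Sum all values: 50 + 5 + 28 + 10 + 14 + 12 + 41 + 30 = 190
Step 2: Count the number of values: n = 8
Step 3: Mean = sum / n = 190 / 8 = 23.75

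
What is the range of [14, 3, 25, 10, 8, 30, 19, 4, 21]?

27

Step 1: Identify the maximum value: max = 30
Step 2: Identify the minimum value: min = 3
Step 3: Range = max - min = 30 - 3 = 27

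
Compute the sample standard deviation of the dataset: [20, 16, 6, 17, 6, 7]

6.3561

Step 1: Compute the mean: 12
Step 2: Sum of squared deviations from the mean: 202
Step 3: Sample variance = 202 / 5 = 40.4
Step 4: Standard deviation = sqrt(40.4) = 6.3561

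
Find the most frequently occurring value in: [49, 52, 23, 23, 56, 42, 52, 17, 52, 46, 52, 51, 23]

52

Step 1: Count the frequency of each value:
  17: appears 1 time(s)
  23: appears 3 time(s)
  42: appears 1 time(s)
  46: appears 1 time(s)
  49: appears 1 time(s)
  51: appears 1 time(s)
  52: appears 4 time(s)
  56: appears 1 time(s)
Step 2: The value 52 appears most frequently (4 times).
Step 3: Mode = 52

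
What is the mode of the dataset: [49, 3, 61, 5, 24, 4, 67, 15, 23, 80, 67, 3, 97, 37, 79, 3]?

3

Step 1: Count the frequency of each value:
  3: appears 3 time(s)
  4: appears 1 time(s)
  5: appears 1 time(s)
  15: appears 1 time(s)
  23: appears 1 time(s)
  24: appears 1 time(s)
  37: appears 1 time(s)
  49: appears 1 time(s)
  61: appears 1 time(s)
  67: appears 2 time(s)
  79: appears 1 time(s)
  80: appears 1 time(s)
  97: appears 1 time(s)
Step 2: The value 3 appears most frequently (3 times).
Step 3: Mode = 3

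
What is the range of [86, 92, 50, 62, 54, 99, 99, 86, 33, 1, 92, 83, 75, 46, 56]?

98

Step 1: Identify the maximum value: max = 99
Step 2: Identify the minimum value: min = 1
Step 3: Range = max - min = 99 - 1 = 98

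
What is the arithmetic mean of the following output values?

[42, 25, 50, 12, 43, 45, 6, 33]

32

Step 1: Sum all values: 42 + 25 + 50 + 12 + 43 + 45 + 6 + 33 = 256
Step 2: Count the number of values: n = 8
Step 3: Mean = sum / n = 256 / 8 = 32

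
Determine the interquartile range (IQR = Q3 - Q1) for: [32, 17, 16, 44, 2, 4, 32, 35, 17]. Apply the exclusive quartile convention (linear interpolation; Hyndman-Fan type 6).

23.5

Step 1: Sort the data: [2, 4, 16, 17, 17, 32, 32, 35, 44]
Step 2: n = 9
Step 3: Using the exclusive quartile method:
  Q1 = 10
  Q2 (median) = 17
  Q3 = 33.5
  IQR = Q3 - Q1 = 33.5 - 10 = 23.5
Step 4: IQR = 23.5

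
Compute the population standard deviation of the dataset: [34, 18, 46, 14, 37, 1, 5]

15.8333

Step 1: Compute the mean: 22.1429
Step 2: Sum of squared deviations from the mean: 1754.8571
Step 3: Population variance = 1754.8571 / 7 = 250.6939
Step 4: Standard deviation = sqrt(250.6939) = 15.8333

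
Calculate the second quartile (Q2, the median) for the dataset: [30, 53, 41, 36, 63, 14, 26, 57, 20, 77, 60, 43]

42

Step 1: Sort the data: [14, 20, 26, 30, 36, 41, 43, 53, 57, 60, 63, 77]
Step 2: n = 12
Step 3: Q2 is the median. Since n is even, it is the average of the values at positions 6 and 7:
  Q2 = (41 + 43) / 2 = 42
Step 4: Q2 = 42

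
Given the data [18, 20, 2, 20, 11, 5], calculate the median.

14.5

Step 1: Sort the data in ascending order: [2, 5, 11, 18, 20, 20]
Step 2: The number of values is n = 6.
Step 3: Since n is even, the median is the average of positions 3 and 4:
  Median = (11 + 18) / 2 = 14.5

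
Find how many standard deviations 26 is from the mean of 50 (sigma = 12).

-2

Step 1: Recall the z-score formula: z = (x - mu) / sigma
Step 2: Substitute values: z = (26 - 50) / 12
Step 3: z = -24 / 12 = -2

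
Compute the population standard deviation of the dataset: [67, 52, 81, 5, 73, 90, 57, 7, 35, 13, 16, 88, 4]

32.01

Step 1: Compute the mean: 45.2308
Step 2: Sum of squared deviations from the mean: 13320.3077
Step 3: Population variance = 13320.3077 / 13 = 1024.6391
Step 4: Standard deviation = sqrt(1024.6391) = 32.01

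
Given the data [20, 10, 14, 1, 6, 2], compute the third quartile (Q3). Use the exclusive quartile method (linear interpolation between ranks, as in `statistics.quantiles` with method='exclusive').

15.5

Step 1: Sort the data: [1, 2, 6, 10, 14, 20]
Step 2: n = 6
Step 3: Using the exclusive quartile method:
  Q1 = 1.75
  Q2 (median) = 8
  Q3 = 15.5
  IQR = Q3 - Q1 = 15.5 - 1.75 = 13.75
Step 4: Q3 = 15.5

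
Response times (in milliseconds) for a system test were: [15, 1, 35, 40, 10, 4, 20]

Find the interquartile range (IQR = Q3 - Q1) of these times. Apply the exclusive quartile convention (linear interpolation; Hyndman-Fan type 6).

31

Step 1: Sort the data: [1, 4, 10, 15, 20, 35, 40]
Step 2: n = 7
Step 3: Using the exclusive quartile method:
  Q1 = 4
  Q2 (median) = 15
  Q3 = 35
  IQR = Q3 - Q1 = 35 - 4 = 31
Step 4: IQR = 31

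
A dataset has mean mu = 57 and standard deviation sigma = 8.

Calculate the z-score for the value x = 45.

-1.5

Step 1: Recall the z-score formula: z = (x - mu) / sigma
Step 2: Substitute values: z = (45 - 57) / 8
Step 3: z = -12 / 8 = -1.5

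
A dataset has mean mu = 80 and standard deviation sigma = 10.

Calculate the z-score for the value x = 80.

0

Step 1: Recall the z-score formula: z = (x - mu) / sigma
Step 2: Substitute values: z = (80 - 80) / 10
Step 3: z = 0 / 10 = 0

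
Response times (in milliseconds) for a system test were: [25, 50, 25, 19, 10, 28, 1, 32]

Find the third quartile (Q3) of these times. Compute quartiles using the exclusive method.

31

Step 1: Sort the data: [1, 10, 19, 25, 25, 28, 32, 50]
Step 2: n = 8
Step 3: Using the exclusive quartile method:
  Q1 = 12.25
  Q2 (median) = 25
  Q3 = 31
  IQR = Q3 - Q1 = 31 - 12.25 = 18.75
Step 4: Q3 = 31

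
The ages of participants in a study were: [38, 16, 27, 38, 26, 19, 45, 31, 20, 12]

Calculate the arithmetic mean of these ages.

27.2

Step 1: Sum all values: 38 + 16 + 27 + 38 + 26 + 19 + 45 + 31 + 20 + 12 = 272
Step 2: Count the number of values: n = 10
Step 3: Mean = sum / n = 272 / 10 = 27.2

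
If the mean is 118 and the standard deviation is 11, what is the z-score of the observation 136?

1.6364

Step 1: Recall the z-score formula: z = (x - mu) / sigma
Step 2: Substitute values: z = (136 - 118) / 11
Step 3: z = 18 / 11 = 1.6364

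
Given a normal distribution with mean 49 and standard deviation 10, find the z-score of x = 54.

0.5

Step 1: Recall the z-score formula: z = (x - mu) / sigma
Step 2: Substitute values: z = (54 - 49) / 10
Step 3: z = 5 / 10 = 0.5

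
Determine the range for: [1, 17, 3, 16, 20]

19

Step 1: Identify the maximum value: max = 20
Step 2: Identify the minimum value: min = 1
Step 3: Range = max - min = 20 - 1 = 19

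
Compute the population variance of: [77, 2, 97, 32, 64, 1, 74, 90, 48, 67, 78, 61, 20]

934.6746

Step 1: Compute the mean: (77 + 2 + 97 + 32 + 64 + 1 + 74 + 90 + 48 + 67 + 78 + 61 + 20) / 13 = 54.6923
Step 2: Compute squared deviations from the mean:
  (77 - 54.6923)^2 = 497.6331
  (2 - 54.6923)^2 = 2776.4793
  (97 - 54.6923)^2 = 1789.9408
  (32 - 54.6923)^2 = 514.9408
  (64 - 54.6923)^2 = 86.6331
  (1 - 54.6923)^2 = 2882.8639
  (74 - 54.6923)^2 = 372.787
  (90 - 54.6923)^2 = 1246.6331
  (48 - 54.6923)^2 = 44.787
  (67 - 54.6923)^2 = 151.4793
  (78 - 54.6923)^2 = 543.2485
  (61 - 54.6923)^2 = 39.787
  (20 - 54.6923)^2 = 1203.5562
Step 3: Sum of squared deviations = 12150.7692
Step 4: Population variance = 12150.7692 / 13 = 934.6746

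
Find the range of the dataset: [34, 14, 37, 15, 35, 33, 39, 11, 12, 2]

37

Step 1: Identify the maximum value: max = 39
Step 2: Identify the minimum value: min = 2
Step 3: Range = max - min = 39 - 2 = 37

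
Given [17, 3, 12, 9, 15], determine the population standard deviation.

4.9153

Step 1: Compute the mean: 11.2
Step 2: Sum of squared deviations from the mean: 120.8
Step 3: Population variance = 120.8 / 5 = 24.16
Step 4: Standard deviation = sqrt(24.16) = 4.9153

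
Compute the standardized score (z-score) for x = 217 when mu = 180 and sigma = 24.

1.5417

Step 1: Recall the z-score formula: z = (x - mu) / sigma
Step 2: Substitute values: z = (217 - 180) / 24
Step 3: z = 37 / 24 = 1.5417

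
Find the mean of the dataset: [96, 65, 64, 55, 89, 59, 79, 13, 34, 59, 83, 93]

65.75

Step 1: Sum all values: 96 + 65 + 64 + 55 + 89 + 59 + 79 + 13 + 34 + 59 + 83 + 93 = 789
Step 2: Count the number of values: n = 12
Step 3: Mean = sum / n = 789 / 12 = 65.75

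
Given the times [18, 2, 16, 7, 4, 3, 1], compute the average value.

7.2857

Step 1: Sum all values: 18 + 2 + 16 + 7 + 4 + 3 + 1 = 51
Step 2: Count the number of values: n = 7
Step 3: Mean = sum / n = 51 / 7 = 7.2857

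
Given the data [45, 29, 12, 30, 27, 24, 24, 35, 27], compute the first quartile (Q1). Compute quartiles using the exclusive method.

24

Step 1: Sort the data: [12, 24, 24, 27, 27, 29, 30, 35, 45]
Step 2: n = 9
Step 3: Using the exclusive quartile method:
  Q1 = 24
  Q2 (median) = 27
  Q3 = 32.5
  IQR = Q3 - Q1 = 32.5 - 24 = 8.5
Step 4: Q1 = 24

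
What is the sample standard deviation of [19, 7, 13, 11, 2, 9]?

5.7417

Step 1: Compute the mean: 10.1667
Step 2: Sum of squared deviations from the mean: 164.8333
Step 3: Sample variance = 164.8333 / 5 = 32.9667
Step 4: Standard deviation = sqrt(32.9667) = 5.7417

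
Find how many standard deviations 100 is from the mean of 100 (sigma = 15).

0

Step 1: Recall the z-score formula: z = (x - mu) / sigma
Step 2: Substitute values: z = (100 - 100) / 15
Step 3: z = 0 / 15 = 0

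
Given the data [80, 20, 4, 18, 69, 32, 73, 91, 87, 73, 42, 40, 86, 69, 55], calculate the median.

69

Step 1: Sort the data in ascending order: [4, 18, 20, 32, 40, 42, 55, 69, 69, 73, 73, 80, 86, 87, 91]
Step 2: The number of values is n = 15.
Step 3: Since n is odd, the median is the middle value at position 8: 69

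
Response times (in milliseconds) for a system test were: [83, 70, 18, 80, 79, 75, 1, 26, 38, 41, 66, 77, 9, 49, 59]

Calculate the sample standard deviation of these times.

27.7741

Step 1: Compute the mean: 51.4
Step 2: Sum of squared deviations from the mean: 10799.6
Step 3: Sample variance = 10799.6 / 14 = 771.4
Step 4: Standard deviation = sqrt(771.4) = 27.7741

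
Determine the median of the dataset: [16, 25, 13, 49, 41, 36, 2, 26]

25.5

Step 1: Sort the data in ascending order: [2, 13, 16, 25, 26, 36, 41, 49]
Step 2: The number of values is n = 8.
Step 3: Since n is even, the median is the average of positions 4 and 5:
  Median = (25 + 26) / 2 = 25.5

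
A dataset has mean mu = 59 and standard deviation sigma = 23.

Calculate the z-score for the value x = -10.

-3

Step 1: Recall the z-score formula: z = (x - mu) / sigma
Step 2: Substitute values: z = (-10 - 59) / 23
Step 3: z = -69 / 23 = -3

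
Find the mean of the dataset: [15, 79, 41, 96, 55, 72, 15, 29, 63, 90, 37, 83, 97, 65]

59.7857

Step 1: Sum all values: 15 + 79 + 41 + 96 + 55 + 72 + 15 + 29 + 63 + 90 + 37 + 83 + 97 + 65 = 837
Step 2: Count the number of values: n = 14
Step 3: Mean = sum / n = 837 / 14 = 59.7857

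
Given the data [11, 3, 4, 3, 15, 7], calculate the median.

5.5

Step 1: Sort the data in ascending order: [3, 3, 4, 7, 11, 15]
Step 2: The number of values is n = 6.
Step 3: Since n is even, the median is the average of positions 3 and 4:
  Median = (4 + 7) / 2 = 5.5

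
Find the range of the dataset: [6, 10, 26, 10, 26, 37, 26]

31

Step 1: Identify the maximum value: max = 37
Step 2: Identify the minimum value: min = 6
Step 3: Range = max - min = 37 - 6 = 31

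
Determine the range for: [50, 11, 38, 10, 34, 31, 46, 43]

40

Step 1: Identify the maximum value: max = 50
Step 2: Identify the minimum value: min = 10
Step 3: Range = max - min = 50 - 10 = 40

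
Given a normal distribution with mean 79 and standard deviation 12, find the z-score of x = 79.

0

Step 1: Recall the z-score formula: z = (x - mu) / sigma
Step 2: Substitute values: z = (79 - 79) / 12
Step 3: z = 0 / 12 = 0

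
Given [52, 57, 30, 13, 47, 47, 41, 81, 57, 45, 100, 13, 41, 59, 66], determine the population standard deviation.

21.9741

Step 1: Compute the mean: 49.9333
Step 2: Sum of squared deviations from the mean: 7242.9333
Step 3: Population variance = 7242.9333 / 15 = 482.8622
Step 4: Standard deviation = sqrt(482.8622) = 21.9741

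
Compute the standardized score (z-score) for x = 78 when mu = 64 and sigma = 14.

1

Step 1: Recall the z-score formula: z = (x - mu) / sigma
Step 2: Substitute values: z = (78 - 64) / 14
Step 3: z = 14 / 14 = 1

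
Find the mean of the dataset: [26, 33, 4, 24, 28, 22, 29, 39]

25.625

Step 1: Sum all values: 26 + 33 + 4 + 24 + 28 + 22 + 29 + 39 = 205
Step 2: Count the number of values: n = 8
Step 3: Mean = sum / n = 205 / 8 = 25.625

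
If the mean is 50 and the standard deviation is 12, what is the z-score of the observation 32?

-1.5

Step 1: Recall the z-score formula: z = (x - mu) / sigma
Step 2: Substitute values: z = (32 - 50) / 12
Step 3: z = -18 / 12 = -1.5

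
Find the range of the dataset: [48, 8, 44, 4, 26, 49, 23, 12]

45

Step 1: Identify the maximum value: max = 49
Step 2: Identify the minimum value: min = 4
Step 3: Range = max - min = 49 - 4 = 45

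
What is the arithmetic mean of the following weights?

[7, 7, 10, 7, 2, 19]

8.6667

Step 1: Sum all values: 7 + 7 + 10 + 7 + 2 + 19 = 52
Step 2: Count the number of values: n = 6
Step 3: Mean = sum / n = 52 / 6 = 8.6667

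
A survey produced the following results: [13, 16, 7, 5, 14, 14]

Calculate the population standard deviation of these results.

4.0311

Step 1: Compute the mean: 11.5
Step 2: Sum of squared deviations from the mean: 97.5
Step 3: Population variance = 97.5 / 6 = 16.25
Step 4: Standard deviation = sqrt(16.25) = 4.0311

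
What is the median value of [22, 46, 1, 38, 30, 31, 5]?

30

Step 1: Sort the data in ascending order: [1, 5, 22, 30, 31, 38, 46]
Step 2: The number of values is n = 7.
Step 3: Since n is odd, the median is the middle value at position 4: 30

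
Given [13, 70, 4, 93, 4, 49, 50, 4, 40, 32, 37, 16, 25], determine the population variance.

680.8521

Step 1: Compute the mean: (13 + 70 + 4 + 93 + 4 + 49 + 50 + 4 + 40 + 32 + 37 + 16 + 25) / 13 = 33.6154
Step 2: Compute squared deviations from the mean:
  (13 - 33.6154)^2 = 424.9941
  (70 - 33.6154)^2 = 1323.8402
  (4 - 33.6154)^2 = 877.071
  (93 - 33.6154)^2 = 3526.5325
  (4 - 33.6154)^2 = 877.071
  (49 - 33.6154)^2 = 236.6864
  (50 - 33.6154)^2 = 268.4556
  (4 - 33.6154)^2 = 877.071
  (40 - 33.6154)^2 = 40.7633
  (32 - 33.6154)^2 = 2.6095
  (37 - 33.6154)^2 = 11.4556
  (16 - 33.6154)^2 = 310.3018
  (25 - 33.6154)^2 = 74.2249
Step 3: Sum of squared deviations = 8851.0769
Step 4: Population variance = 8851.0769 / 13 = 680.8521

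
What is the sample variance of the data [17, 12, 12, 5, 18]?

26.7

Step 1: Compute the mean: (17 + 12 + 12 + 5 + 18) / 5 = 12.8
Step 2: Compute squared deviations from the mean:
  (17 - 12.8)^2 = 17.64
  (12 - 12.8)^2 = 0.64
  (12 - 12.8)^2 = 0.64
  (5 - 12.8)^2 = 60.84
  (18 - 12.8)^2 = 27.04
Step 3: Sum of squared deviations = 106.8
Step 4: Sample variance = 106.8 / 4 = 26.7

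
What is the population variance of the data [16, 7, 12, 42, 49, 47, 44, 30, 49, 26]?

236.76

Step 1: Compute the mean: (16 + 7 + 12 + 42 + 49 + 47 + 44 + 30 + 49 + 26) / 10 = 32.2
Step 2: Compute squared deviations from the mean:
  (16 - 32.2)^2 = 262.44
  (7 - 32.2)^2 = 635.04
  (12 - 32.2)^2 = 408.04
  (42 - 32.2)^2 = 96.04
  (49 - 32.2)^2 = 282.24
  (47 - 32.2)^2 = 219.04
  (44 - 32.2)^2 = 139.24
  (30 - 32.2)^2 = 4.84
  (49 - 32.2)^2 = 282.24
  (26 - 32.2)^2 = 38.44
Step 3: Sum of squared deviations = 2367.6
Step 4: Population variance = 2367.6 / 10 = 236.76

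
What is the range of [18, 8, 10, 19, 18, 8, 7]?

12

Step 1: Identify the maximum value: max = 19
Step 2: Identify the minimum value: min = 7
Step 3: Range = max - min = 19 - 7 = 12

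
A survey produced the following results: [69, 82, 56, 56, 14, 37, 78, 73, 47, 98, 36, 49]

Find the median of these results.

56

Step 1: Sort the data in ascending order: [14, 36, 37, 47, 49, 56, 56, 69, 73, 78, 82, 98]
Step 2: The number of values is n = 12.
Step 3: Since n is even, the median is the average of positions 6 and 7:
  Median = (56 + 56) / 2 = 56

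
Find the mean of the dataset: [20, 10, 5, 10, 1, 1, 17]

9.1429

Step 1: Sum all values: 20 + 10 + 5 + 10 + 1 + 1 + 17 = 64
Step 2: Count the number of values: n = 7
Step 3: Mean = sum / n = 64 / 7 = 9.1429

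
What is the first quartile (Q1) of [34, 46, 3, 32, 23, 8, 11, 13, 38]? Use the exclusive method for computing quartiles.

9.5

Step 1: Sort the data: [3, 8, 11, 13, 23, 32, 34, 38, 46]
Step 2: n = 9
Step 3: Using the exclusive quartile method:
  Q1 = 9.5
  Q2 (median) = 23
  Q3 = 36
  IQR = Q3 - Q1 = 36 - 9.5 = 26.5
Step 4: Q1 = 9.5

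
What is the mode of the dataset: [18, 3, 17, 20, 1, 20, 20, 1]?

20

Step 1: Count the frequency of each value:
  1: appears 2 time(s)
  3: appears 1 time(s)
  17: appears 1 time(s)
  18: appears 1 time(s)
  20: appears 3 time(s)
Step 2: The value 20 appears most frequently (3 times).
Step 3: Mode = 20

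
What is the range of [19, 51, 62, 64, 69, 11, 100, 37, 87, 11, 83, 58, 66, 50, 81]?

89

Step 1: Identify the maximum value: max = 100
Step 2: Identify the minimum value: min = 11
Step 3: Range = max - min = 100 - 11 = 89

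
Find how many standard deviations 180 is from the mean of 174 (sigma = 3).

2

Step 1: Recall the z-score formula: z = (x - mu) / sigma
Step 2: Substitute values: z = (180 - 174) / 3
Step 3: z = 6 / 3 = 2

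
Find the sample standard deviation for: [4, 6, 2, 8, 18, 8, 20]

6.9007

Step 1: Compute the mean: 9.4286
Step 2: Sum of squared deviations from the mean: 285.7143
Step 3: Sample variance = 285.7143 / 6 = 47.619
Step 4: Standard deviation = sqrt(47.619) = 6.9007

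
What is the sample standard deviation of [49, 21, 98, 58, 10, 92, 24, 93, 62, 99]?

34.1897

Step 1: Compute the mean: 60.6
Step 2: Sum of squared deviations from the mean: 10520.4
Step 3: Sample variance = 10520.4 / 9 = 1168.9333
Step 4: Standard deviation = sqrt(1168.9333) = 34.1897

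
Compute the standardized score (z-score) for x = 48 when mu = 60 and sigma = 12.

-1

Step 1: Recall the z-score formula: z = (x - mu) / sigma
Step 2: Substitute values: z = (48 - 60) / 12
Step 3: z = -12 / 12 = -1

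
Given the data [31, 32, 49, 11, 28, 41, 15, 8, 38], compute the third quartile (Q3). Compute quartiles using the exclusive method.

39.5

Step 1: Sort the data: [8, 11, 15, 28, 31, 32, 38, 41, 49]
Step 2: n = 9
Step 3: Using the exclusive quartile method:
  Q1 = 13
  Q2 (median) = 31
  Q3 = 39.5
  IQR = Q3 - Q1 = 39.5 - 13 = 26.5
Step 4: Q3 = 39.5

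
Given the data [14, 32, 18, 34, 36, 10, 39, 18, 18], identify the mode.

18

Step 1: Count the frequency of each value:
  10: appears 1 time(s)
  14: appears 1 time(s)
  18: appears 3 time(s)
  32: appears 1 time(s)
  34: appears 1 time(s)
  36: appears 1 time(s)
  39: appears 1 time(s)
Step 2: The value 18 appears most frequently (3 times).
Step 3: Mode = 18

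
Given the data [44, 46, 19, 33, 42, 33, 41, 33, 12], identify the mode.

33

Step 1: Count the frequency of each value:
  12: appears 1 time(s)
  19: appears 1 time(s)
  33: appears 3 time(s)
  41: appears 1 time(s)
  42: appears 1 time(s)
  44: appears 1 time(s)
  46: appears 1 time(s)
Step 2: The value 33 appears most frequently (3 times).
Step 3: Mode = 33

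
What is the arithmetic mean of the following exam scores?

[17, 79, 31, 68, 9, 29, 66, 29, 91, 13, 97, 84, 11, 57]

48.6429

Step 1: Sum all values: 17 + 79 + 31 + 68 + 9 + 29 + 66 + 29 + 91 + 13 + 97 + 84 + 11 + 57 = 681
Step 2: Count the number of values: n = 14
Step 3: Mean = sum / n = 681 / 14 = 48.6429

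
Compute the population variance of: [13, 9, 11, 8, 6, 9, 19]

15.6327

Step 1: Compute the mean: (13 + 9 + 11 + 8 + 6 + 9 + 19) / 7 = 10.7143
Step 2: Compute squared deviations from the mean:
  (13 - 10.7143)^2 = 5.2245
  (9 - 10.7143)^2 = 2.9388
  (11 - 10.7143)^2 = 0.0816
  (8 - 10.7143)^2 = 7.3673
  (6 - 10.7143)^2 = 22.2245
  (9 - 10.7143)^2 = 2.9388
  (19 - 10.7143)^2 = 68.6531
Step 3: Sum of squared deviations = 109.4286
Step 4: Population variance = 109.4286 / 7 = 15.6327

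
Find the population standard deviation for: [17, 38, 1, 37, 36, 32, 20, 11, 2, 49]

15.6336

Step 1: Compute the mean: 24.3
Step 2: Sum of squared deviations from the mean: 2444.1
Step 3: Population variance = 2444.1 / 10 = 244.41
Step 4: Standard deviation = sqrt(244.41) = 15.6336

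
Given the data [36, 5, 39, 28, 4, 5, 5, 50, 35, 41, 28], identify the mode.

5

Step 1: Count the frequency of each value:
  4: appears 1 time(s)
  5: appears 3 time(s)
  28: appears 2 time(s)
  35: appears 1 time(s)
  36: appears 1 time(s)
  39: appears 1 time(s)
  41: appears 1 time(s)
  50: appears 1 time(s)
Step 2: The value 5 appears most frequently (3 times).
Step 3: Mode = 5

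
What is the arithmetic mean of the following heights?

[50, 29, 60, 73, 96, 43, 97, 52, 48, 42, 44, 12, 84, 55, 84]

57.9333

Step 1: Sum all values: 50 + 29 + 60 + 73 + 96 + 43 + 97 + 52 + 48 + 42 + 44 + 12 + 84 + 55 + 84 = 869
Step 2: Count the number of values: n = 15
Step 3: Mean = sum / n = 869 / 15 = 57.9333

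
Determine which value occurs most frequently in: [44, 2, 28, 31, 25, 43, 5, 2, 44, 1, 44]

44

Step 1: Count the frequency of each value:
  1: appears 1 time(s)
  2: appears 2 time(s)
  5: appears 1 time(s)
  25: appears 1 time(s)
  28: appears 1 time(s)
  31: appears 1 time(s)
  43: appears 1 time(s)
  44: appears 3 time(s)
Step 2: The value 44 appears most frequently (3 times).
Step 3: Mode = 44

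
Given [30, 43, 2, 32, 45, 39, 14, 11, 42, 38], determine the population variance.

208.64

Step 1: Compute the mean: (30 + 43 + 2 + 32 + 45 + 39 + 14 + 11 + 42 + 38) / 10 = 29.6
Step 2: Compute squared deviations from the mean:
  (30 - 29.6)^2 = 0.16
  (43 - 29.6)^2 = 179.56
  (2 - 29.6)^2 = 761.76
  (32 - 29.6)^2 = 5.76
  (45 - 29.6)^2 = 237.16
  (39 - 29.6)^2 = 88.36
  (14 - 29.6)^2 = 243.36
  (11 - 29.6)^2 = 345.96
  (42 - 29.6)^2 = 153.76
  (38 - 29.6)^2 = 70.56
Step 3: Sum of squared deviations = 2086.4
Step 4: Population variance = 2086.4 / 10 = 208.64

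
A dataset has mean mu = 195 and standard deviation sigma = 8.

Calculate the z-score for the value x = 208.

1.625

Step 1: Recall the z-score formula: z = (x - mu) / sigma
Step 2: Substitute values: z = (208 - 195) / 8
Step 3: z = 13 / 8 = 1.625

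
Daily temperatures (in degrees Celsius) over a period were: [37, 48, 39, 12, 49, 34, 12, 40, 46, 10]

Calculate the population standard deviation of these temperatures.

14.7041

Step 1: Compute the mean: 32.7
Step 2: Sum of squared deviations from the mean: 2162.1
Step 3: Population variance = 2162.1 / 10 = 216.21
Step 4: Standard deviation = sqrt(216.21) = 14.7041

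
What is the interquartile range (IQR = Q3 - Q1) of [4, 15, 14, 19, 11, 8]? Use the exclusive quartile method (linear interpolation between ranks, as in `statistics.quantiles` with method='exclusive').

9

Step 1: Sort the data: [4, 8, 11, 14, 15, 19]
Step 2: n = 6
Step 3: Using the exclusive quartile method:
  Q1 = 7
  Q2 (median) = 12.5
  Q3 = 16
  IQR = Q3 - Q1 = 16 - 7 = 9
Step 4: IQR = 9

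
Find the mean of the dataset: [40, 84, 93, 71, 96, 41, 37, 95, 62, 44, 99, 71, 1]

64.1538

Step 1: Sum all values: 40 + 84 + 93 + 71 + 96 + 41 + 37 + 95 + 62 + 44 + 99 + 71 + 1 = 834
Step 2: Count the number of values: n = 13
Step 3: Mean = sum / n = 834 / 13 = 64.1538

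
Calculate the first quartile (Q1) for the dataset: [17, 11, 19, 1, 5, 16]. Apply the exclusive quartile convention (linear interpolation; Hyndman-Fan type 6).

4

Step 1: Sort the data: [1, 5, 11, 16, 17, 19]
Step 2: n = 6
Step 3: Using the exclusive quartile method:
  Q1 = 4
  Q2 (median) = 13.5
  Q3 = 17.5
  IQR = Q3 - Q1 = 17.5 - 4 = 13.5
Step 4: Q1 = 4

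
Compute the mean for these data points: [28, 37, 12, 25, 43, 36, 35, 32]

31

Step 1: Sum all values: 28 + 37 + 12 + 25 + 43 + 36 + 35 + 32 = 248
Step 2: Count the number of values: n = 8
Step 3: Mean = sum / n = 248 / 8 = 31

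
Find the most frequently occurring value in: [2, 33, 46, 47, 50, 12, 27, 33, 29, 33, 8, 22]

33

Step 1: Count the frequency of each value:
  2: appears 1 time(s)
  8: appears 1 time(s)
  12: appears 1 time(s)
  22: appears 1 time(s)
  27: appears 1 time(s)
  29: appears 1 time(s)
  33: appears 3 time(s)
  46: appears 1 time(s)
  47: appears 1 time(s)
  50: appears 1 time(s)
Step 2: The value 33 appears most frequently (3 times).
Step 3: Mode = 33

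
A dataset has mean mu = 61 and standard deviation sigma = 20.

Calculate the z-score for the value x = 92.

1.55

Step 1: Recall the z-score formula: z = (x - mu) / sigma
Step 2: Substitute values: z = (92 - 61) / 20
Step 3: z = 31 / 20 = 1.55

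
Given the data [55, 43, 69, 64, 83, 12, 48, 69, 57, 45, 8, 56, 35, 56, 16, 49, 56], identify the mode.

56

Step 1: Count the frequency of each value:
  8: appears 1 time(s)
  12: appears 1 time(s)
  16: appears 1 time(s)
  35: appears 1 time(s)
  43: appears 1 time(s)
  45: appears 1 time(s)
  48: appears 1 time(s)
  49: appears 1 time(s)
  55: appears 1 time(s)
  56: appears 3 time(s)
  57: appears 1 time(s)
  64: appears 1 time(s)
  69: appears 2 time(s)
  83: appears 1 time(s)
Step 2: The value 56 appears most frequently (3 times).
Step 3: Mode = 56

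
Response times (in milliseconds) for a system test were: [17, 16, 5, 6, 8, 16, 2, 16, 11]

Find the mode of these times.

16

Step 1: Count the frequency of each value:
  2: appears 1 time(s)
  5: appears 1 time(s)
  6: appears 1 time(s)
  8: appears 1 time(s)
  11: appears 1 time(s)
  16: appears 3 time(s)
  17: appears 1 time(s)
Step 2: The value 16 appears most frequently (3 times).
Step 3: Mode = 16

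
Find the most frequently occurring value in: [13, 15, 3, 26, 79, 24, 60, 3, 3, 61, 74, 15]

3

Step 1: Count the frequency of each value:
  3: appears 3 time(s)
  13: appears 1 time(s)
  15: appears 2 time(s)
  24: appears 1 time(s)
  26: appears 1 time(s)
  60: appears 1 time(s)
  61: appears 1 time(s)
  74: appears 1 time(s)
  79: appears 1 time(s)
Step 2: The value 3 appears most frequently (3 times).
Step 3: Mode = 3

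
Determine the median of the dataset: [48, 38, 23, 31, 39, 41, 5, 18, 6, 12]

27

Step 1: Sort the data in ascending order: [5, 6, 12, 18, 23, 31, 38, 39, 41, 48]
Step 2: The number of values is n = 10.
Step 3: Since n is even, the median is the average of positions 5 and 6:
  Median = (23 + 31) / 2 = 27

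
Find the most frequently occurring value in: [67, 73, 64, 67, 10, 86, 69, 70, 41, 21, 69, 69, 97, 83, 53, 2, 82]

69

Step 1: Count the frequency of each value:
  2: appears 1 time(s)
  10: appears 1 time(s)
  21: appears 1 time(s)
  41: appears 1 time(s)
  53: appears 1 time(s)
  64: appears 1 time(s)
  67: appears 2 time(s)
  69: appears 3 time(s)
  70: appears 1 time(s)
  73: appears 1 time(s)
  82: appears 1 time(s)
  83: appears 1 time(s)
  86: appears 1 time(s)
  97: appears 1 time(s)
Step 2: The value 69 appears most frequently (3 times).
Step 3: Mode = 69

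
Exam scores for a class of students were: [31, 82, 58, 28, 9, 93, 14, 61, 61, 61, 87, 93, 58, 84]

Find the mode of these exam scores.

61

Step 1: Count the frequency of each value:
  9: appears 1 time(s)
  14: appears 1 time(s)
  28: appears 1 time(s)
  31: appears 1 time(s)
  58: appears 2 time(s)
  61: appears 3 time(s)
  82: appears 1 time(s)
  84: appears 1 time(s)
  87: appears 1 time(s)
  93: appears 2 time(s)
Step 2: The value 61 appears most frequently (3 times).
Step 3: Mode = 61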